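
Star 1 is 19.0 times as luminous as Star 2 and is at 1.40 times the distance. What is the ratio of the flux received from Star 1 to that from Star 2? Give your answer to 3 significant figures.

9.69

F = L/(4πd²), so F_1/F_2 = (L_1/L_2) / (d_1/d_2)²
= 19.0 / (1.40)² = 19.0 / 1.960 = 9.694.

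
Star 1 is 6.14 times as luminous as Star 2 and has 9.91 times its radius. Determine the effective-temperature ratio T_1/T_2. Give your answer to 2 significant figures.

0.50

L ∝ R²T⁴ gives T ∝ (L/R²)^(1/4), so
T_1/T_2 = (6.14 / 9.91²)^(1/4) = (0.06252)^(1/4) = 0.5000.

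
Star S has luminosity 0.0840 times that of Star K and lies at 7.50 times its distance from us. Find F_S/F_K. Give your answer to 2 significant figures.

F = L/(4πd²), so F_S/F_K = (L_S/L_K) / (d_S/d_K)²
= 0.0840 / (7.50)² = 0.0840 / 56.25 = 0.001493.

0.0015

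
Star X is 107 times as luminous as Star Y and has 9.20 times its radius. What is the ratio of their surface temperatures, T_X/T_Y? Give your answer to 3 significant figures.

1.06

L ∝ R²T⁴ gives T ∝ (L/R²)^(1/4), so
T_X/T_Y = (107 / 9.20²)^(1/4) = (1.264)^(1/4) = 1.060.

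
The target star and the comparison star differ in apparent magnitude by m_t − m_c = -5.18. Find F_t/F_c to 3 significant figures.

F_t/F_c = 10^(−(m_t − m_c)/2.5) = 10^(5.18/2.5) = 10^2.072 = 118.0.

118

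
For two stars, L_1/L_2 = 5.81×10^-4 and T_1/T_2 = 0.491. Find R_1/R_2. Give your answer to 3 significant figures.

L ∝ R²T⁴ gives R ∝ √L / T², so
R_1/R_2 = √(5.81×10^-4) / (0.491)² = 0.02410 / 0.2411 = 0.09998.

0.100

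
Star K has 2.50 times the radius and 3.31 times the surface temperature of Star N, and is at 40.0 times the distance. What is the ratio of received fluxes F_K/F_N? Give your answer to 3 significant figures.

L_K/L_N = (R_K/R_N)²(T_K/T_N)⁴ = (2.50)² × (3.31)⁴ = 750.2.
F_K/F_N = (L_K/L_N)/(d_K/d_N)² = 750.2 / (40.0)² = 0.4689.

0.469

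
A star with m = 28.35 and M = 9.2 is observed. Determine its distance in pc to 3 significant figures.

6.76×10^4 pc

m − M = 5 log₁₀(d/10 pc)
28.35 − (9.2) = 19.15 = 5 log₁₀(d/10)
d = 10 × 10^(19.15/5) = 10 × 10^3.830 = 6.761×10^4 pc.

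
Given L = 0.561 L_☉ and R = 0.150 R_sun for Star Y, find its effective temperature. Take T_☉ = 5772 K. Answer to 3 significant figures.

1.29×10^4 K

T/T_☉ = (L/L_☉)^(1/4) / (R/R_☉)^(1/2)
T = 5772 × (0.561)^(1/4) / √(0.150) = 5772 × 0.8654 / 0.3873 = 1.290×10^4 K.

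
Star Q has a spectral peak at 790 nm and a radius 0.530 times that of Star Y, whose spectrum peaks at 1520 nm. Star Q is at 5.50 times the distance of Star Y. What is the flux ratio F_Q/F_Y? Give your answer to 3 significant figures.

0.127

Wien's law: T_Q/T_Y = λ_Y/λ_Q = 1520/790 = 1.924.
L_Q/L_Y = (R_Q/R_Y)²(T_Q/T_Y)⁴ = (0.530)²(1.924)⁴ = 3.850.
F_Q/F_Y = (L_Q/L_Y)/(d_Q/d_Y)² = 3.850/(5.50)² = 0.1273.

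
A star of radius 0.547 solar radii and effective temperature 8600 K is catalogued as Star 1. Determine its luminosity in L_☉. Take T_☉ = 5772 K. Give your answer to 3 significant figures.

1.47 L_☉

L/L_☉ = (R/R_☉)² (T/T_☉)⁴ = (0.547)² × (8600/5772)⁴
       = 0.2992 × (1.490)⁴ = 0.2992 × 4.928 = 1.475.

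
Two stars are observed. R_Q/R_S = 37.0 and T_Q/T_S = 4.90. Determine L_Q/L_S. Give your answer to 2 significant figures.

7.9×10^5

From the Stefan–Boltzmann law, L ∝ R²T⁴, so
L_Q/L_S = (R_Q/R_S)² (T_Q/T_S)⁴ = (37.0)² × (4.90)⁴ = 1369 × 576.5 = 7.892×10^5.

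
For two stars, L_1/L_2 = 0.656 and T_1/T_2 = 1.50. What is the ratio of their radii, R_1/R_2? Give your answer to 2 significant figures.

L ∝ R²T⁴ gives R ∝ √L / T², so
R_1/R_2 = √(0.656) / (1.50)² = 0.8099 / 2.250 = 0.3600.

0.36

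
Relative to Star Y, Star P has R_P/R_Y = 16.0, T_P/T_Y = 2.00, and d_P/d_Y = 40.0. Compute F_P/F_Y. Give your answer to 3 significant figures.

L_P/L_Y = (R_P/R_Y)²(T_P/T_Y)⁴ = (16.0)² × (2.00)⁴ = 4096.
F_P/F_Y = (L_P/L_Y)/(d_P/d_Y)² = 4096 / (40.0)² = 2.560.

2.56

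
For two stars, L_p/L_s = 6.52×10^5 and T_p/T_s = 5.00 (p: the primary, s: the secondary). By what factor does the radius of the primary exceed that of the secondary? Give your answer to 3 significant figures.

32.3

L ∝ R²T⁴ gives R ∝ √L / T², so
R_p/R_s = √(6.52×10^5) / (5.00)² = 807.5 / 25.00 = 32.30.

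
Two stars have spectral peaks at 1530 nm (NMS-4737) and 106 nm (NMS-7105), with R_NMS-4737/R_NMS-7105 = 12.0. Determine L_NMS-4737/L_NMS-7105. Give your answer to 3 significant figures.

Wien's law gives T ∝ 1/λ_max, so T_NMS-4737/T_NMS-7105 = λ_NMS-7105/λ_NMS-4737 = 106/1530 = 0.06928.
Then L ∝ R²T⁴ gives L_NMS-4737/L_NMS-7105 = (12.0)² × (0.06928)⁴ = 144.0 × 2.304×10^-5 = 0.003318.

0.00332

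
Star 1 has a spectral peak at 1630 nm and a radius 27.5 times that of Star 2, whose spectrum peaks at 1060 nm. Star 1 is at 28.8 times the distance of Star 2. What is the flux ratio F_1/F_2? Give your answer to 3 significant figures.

Wien's law: T_1/T_2 = λ_2/λ_1 = 1060/1630 = 0.6503.
L_1/L_2 = (R_1/R_2)²(T_1/T_2)⁴ = (27.5)²(0.6503)⁴ = 135.3.
F_1/F_2 = (L_1/L_2)/(d_1/d_2)² = 135.3/(28.8)² = 0.1631.

0.163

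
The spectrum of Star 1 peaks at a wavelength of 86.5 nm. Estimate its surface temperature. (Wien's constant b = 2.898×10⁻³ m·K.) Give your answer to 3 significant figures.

T = b/λ_max = 2.898×10⁻³ / (86.5×10⁻⁹) = 3.350×10^4 K.

3.35×10^4 K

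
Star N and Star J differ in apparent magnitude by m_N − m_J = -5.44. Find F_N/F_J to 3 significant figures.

F_N/F_J = 10^(−(m_N − m_J)/2.5) = 10^(5.44/2.5) = 10^2.176 = 150.0.

150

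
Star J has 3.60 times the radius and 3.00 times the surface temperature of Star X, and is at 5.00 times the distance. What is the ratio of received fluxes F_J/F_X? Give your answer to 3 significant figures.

L_J/L_X = (R_J/R_X)²(T_J/T_X)⁴ = (3.60)² × (3.00)⁴ = 1050.
F_J/F_X = (L_J/L_X)/(d_J/d_X)² = 1050 / (5.00)² = 41.99.

42.0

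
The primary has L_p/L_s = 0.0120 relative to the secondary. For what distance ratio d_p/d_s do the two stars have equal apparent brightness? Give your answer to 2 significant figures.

0.11

Equal flux requires L_p/d_p² = L_s/d_s², so d_p/d_s = √(L_p/L_s)
= √(0.0120) = 0.1095.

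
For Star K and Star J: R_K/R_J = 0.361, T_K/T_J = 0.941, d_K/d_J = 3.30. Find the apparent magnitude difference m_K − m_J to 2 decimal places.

5.07

L_K/L_J = (0.361)²(0.941)⁴ = 0.1022.
F_K/F_J = (L_K/L_J)/(d_K/d_J)² = 0.1022/10.89 = 0.009383.
m_K − m_J = −2.5 log₁₀(0.009383) = 5.07.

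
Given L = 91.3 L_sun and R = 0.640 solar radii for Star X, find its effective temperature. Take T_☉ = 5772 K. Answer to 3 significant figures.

2.23×10^4 K

T/T_☉ = (L/L_☉)^(1/4) / (R/R_☉)^(1/2)
T = 5772 × (91.3)^(1/4) / √(0.640) = 5772 × 3.091 / 0.8000 = 2.230×10^4 K.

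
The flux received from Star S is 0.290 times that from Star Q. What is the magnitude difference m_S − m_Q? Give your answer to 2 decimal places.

m_S − m_Q = −2.5 log₁₀(F_S/F_Q) = −2.5 log₁₀(0.290) = −2.5 × (-0.538) = 1.344.

1.34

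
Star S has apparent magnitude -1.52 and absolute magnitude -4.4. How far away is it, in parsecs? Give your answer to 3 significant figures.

37.7 pc

m − M = 5 log₁₀(d/10 pc)
-1.52 − (-4.4) = 2.88 = 5 log₁₀(d/10)
d = 10 × 10^(2.88/5) = 10 × 10^0.576 = 37.67 pc.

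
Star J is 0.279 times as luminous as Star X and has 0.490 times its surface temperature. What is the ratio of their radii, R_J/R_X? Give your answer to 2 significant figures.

2.2

L ∝ R²T⁴ gives R ∝ √L / T², so
R_J/R_X = √(0.279) / (0.490)² = 0.5282 / 0.2401 = 2.200.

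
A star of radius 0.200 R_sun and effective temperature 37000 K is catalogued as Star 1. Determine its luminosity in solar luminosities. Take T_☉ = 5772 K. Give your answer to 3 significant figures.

67.5 solar luminosities

L/L_☉ = (R/R_☉)² (T/T_☉)⁴ = (0.200)² × (37000/5772)⁴
       = 0.04000 × (6.410)⁴ = 0.04000 × 1689 = 67.54.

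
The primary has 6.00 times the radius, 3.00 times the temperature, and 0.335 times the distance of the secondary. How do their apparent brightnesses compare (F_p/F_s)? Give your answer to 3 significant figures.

L_p/L_s = (R_p/R_s)²(T_p/T_s)⁴ = (6.00)² × (3.00)⁴ = 2916.
F_p/F_s = (L_p/L_s)/(d_p/d_s)² = 2916 / (0.335)² = 2.598×10^4.

2.60×10^4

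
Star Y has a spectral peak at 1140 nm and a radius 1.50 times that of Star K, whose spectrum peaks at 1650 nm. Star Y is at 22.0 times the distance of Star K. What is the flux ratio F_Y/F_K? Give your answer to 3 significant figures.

Wien's law: T_Y/T_K = λ_K/λ_Y = 1650/1140 = 1.447.
L_Y/L_K = (R_Y/R_K)²(T_Y/T_K)⁴ = (1.50)²(1.447)⁴ = 9.874.
F_Y/F_K = (L_Y/L_K)/(d_Y/d_K)² = 9.874/(22.0)² = 0.02040.

0.0204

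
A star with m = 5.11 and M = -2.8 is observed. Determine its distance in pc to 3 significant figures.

382 pc

m − M = 5 log₁₀(d/10 pc)
5.11 − (-2.8) = 7.91 = 5 log₁₀(d/10)
d = 10 × 10^(7.91/5) = 10 × 10^1.582 = 381.9 pc.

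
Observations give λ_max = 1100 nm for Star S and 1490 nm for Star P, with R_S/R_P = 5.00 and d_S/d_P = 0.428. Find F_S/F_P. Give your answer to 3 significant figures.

Wien's law: T_S/T_P = λ_P/λ_S = 1490/1100 = 1.355.
L_S/L_P = (R_S/R_P)²(T_S/T_P)⁴ = (5.00)²(1.355)⁴ = 84.16.
F_S/F_P = (L_S/L_P)/(d_S/d_P)² = 84.16/(0.428)² = 459.4.

459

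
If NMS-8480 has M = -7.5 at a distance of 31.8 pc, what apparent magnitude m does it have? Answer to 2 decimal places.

-4.99

m = M + 5 log₁₀(d/10 pc) = -7.5 + 5 log₁₀(31.8/10)
  = -7.5 + 5 × 0.502 = -7.5 + 2.51 = -4.99.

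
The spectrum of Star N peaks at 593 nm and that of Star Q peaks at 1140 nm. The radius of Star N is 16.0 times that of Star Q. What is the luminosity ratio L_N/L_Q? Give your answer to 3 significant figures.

Wien's law gives T ∝ 1/λ_max, so T_N/T_Q = λ_Q/λ_N = 1140/593 = 1.922.
Then L ∝ R²T⁴ gives L_N/L_Q = (16.0)² × (1.922)⁴ = 256.0 × 13.66 = 3497.

3.50×10^3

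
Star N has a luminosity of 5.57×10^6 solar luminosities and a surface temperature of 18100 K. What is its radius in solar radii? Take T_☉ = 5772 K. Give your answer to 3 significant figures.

R/R_☉ = √(L/L_☉) / (T/T_☉)² = √(5.57×10^6) / (3.136)²
       = 2360 / 9.833 = 240.0.

240 solar radii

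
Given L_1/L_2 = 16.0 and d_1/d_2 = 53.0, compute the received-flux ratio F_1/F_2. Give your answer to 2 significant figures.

0.0057

F = L/(4πd²), so F_1/F_2 = (L_1/L_2) / (d_1/d_2)²
= 16.0 / (53.0)² = 16.0 / 2809 = 0.005696.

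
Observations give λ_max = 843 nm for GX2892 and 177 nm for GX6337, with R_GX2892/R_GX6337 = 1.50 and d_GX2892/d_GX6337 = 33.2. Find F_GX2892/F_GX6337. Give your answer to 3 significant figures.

3.97×10^-6

Wien's law: T_GX2892/T_GX6337 = λ_GX6337/λ_GX2892 = 177/843 = 0.2100.
L_GX2892/L_GX6337 = (R_GX2892/R_GX6337)²(T_GX2892/T_GX6337)⁴ = (1.50)²(0.2100)⁴ = 0.004373.
F_GX2892/F_GX6337 = (L_GX2892/L_GX6337)/(d_GX2892/d_GX6337)² = 0.004373/(33.2)² = 3.967×10^-6.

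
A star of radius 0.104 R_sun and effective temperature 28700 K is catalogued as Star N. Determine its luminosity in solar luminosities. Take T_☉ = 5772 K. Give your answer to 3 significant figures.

6.61 solar luminosities

L/L_☉ = (R/R_☉)² (T/T_☉)⁴ = (0.104)² × (28700/5772)⁴
       = 0.01082 × (4.972)⁴ = 0.01082 × 611.3 = 6.611.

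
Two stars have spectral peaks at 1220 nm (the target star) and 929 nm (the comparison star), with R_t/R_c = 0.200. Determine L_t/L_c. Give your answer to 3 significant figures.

Wien's law gives T ∝ 1/λ_max, so T_t/T_c = λ_c/λ_t = 929/1220 = 0.7615.
Then L ∝ R²T⁴ gives L_t/L_c = (0.200)² × (0.7615)⁴ = 0.04000 × 0.3362 = 0.01345.

0.0134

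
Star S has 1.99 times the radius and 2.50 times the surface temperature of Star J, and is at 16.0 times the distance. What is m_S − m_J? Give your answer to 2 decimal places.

L_S/L_J = (1.99)²(2.50)⁴ = 154.7.
F_S/F_J = (L_S/L_J)/(d_S/d_J)² = 154.7/256.0 = 0.6043.
m_S − m_J = −2.5 log₁₀(0.6043) = 0.55.

0.55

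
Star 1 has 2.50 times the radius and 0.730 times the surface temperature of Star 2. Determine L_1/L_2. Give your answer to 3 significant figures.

From the Stefan–Boltzmann law, L ∝ R²T⁴, so
L_1/L_2 = (R_1/R_2)² (T_1/T_2)⁴ = (2.50)² × (0.730)⁴ = 6.250 × 0.2840 = 1.775.

1.77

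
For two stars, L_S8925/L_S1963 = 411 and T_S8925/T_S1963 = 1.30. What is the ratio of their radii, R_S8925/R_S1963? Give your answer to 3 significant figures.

12.0

L ∝ R²T⁴ gives R ∝ √L / T², so
R_S8925/R_S1963 = √(411) / (1.30)² = 20.27 / 1.690 = 12.00.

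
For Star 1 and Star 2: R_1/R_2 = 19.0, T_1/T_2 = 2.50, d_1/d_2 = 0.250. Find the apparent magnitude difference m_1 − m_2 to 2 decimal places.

L_1/L_2 = (19.0)²(2.50)⁴ = 1.410×10^4.
F_1/F_2 = (L_1/L_2)/(d_1/d_2)² = 1.410×10^4/0.06250 = 2.256×10^5.
m_1 − m_2 = −2.5 log₁₀(2.256×10^5) = -13.38.

-13.38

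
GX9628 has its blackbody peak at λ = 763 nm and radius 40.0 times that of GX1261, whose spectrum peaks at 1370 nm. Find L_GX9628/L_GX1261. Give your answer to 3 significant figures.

1.66×10^4

Wien's law gives T ∝ 1/λ_max, so T_GX9628/T_GX1261 = λ_GX1261/λ_GX9628 = 1370/763 = 1.796.
Then L ∝ R²T⁴ gives L_GX9628/L_GX1261 = (40.0)² × (1.796)⁴ = 1600 × 10.39 = 1.663×10^4.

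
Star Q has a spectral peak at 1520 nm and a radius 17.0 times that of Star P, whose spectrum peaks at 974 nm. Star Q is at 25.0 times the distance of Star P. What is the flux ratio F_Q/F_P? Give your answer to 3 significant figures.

0.0780

Wien's law: T_Q/T_P = λ_P/λ_Q = 974/1520 = 0.6408.
L_Q/L_P = (R_Q/R_P)²(T_Q/T_P)⁴ = (17.0)²(0.6408)⁴ = 48.73.
F_Q/F_P = (L_Q/L_P)/(d_Q/d_P)² = 48.73/(25.0)² = 0.07796.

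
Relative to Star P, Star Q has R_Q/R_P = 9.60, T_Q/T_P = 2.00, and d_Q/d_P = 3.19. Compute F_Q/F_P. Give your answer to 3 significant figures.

145

L_Q/L_P = (R_Q/R_P)²(T_Q/T_P)⁴ = (9.60)² × (2.00)⁴ = 1475.
F_Q/F_P = (L_Q/L_P)/(d_Q/d_P)² = 1475 / (3.19)² = 144.9.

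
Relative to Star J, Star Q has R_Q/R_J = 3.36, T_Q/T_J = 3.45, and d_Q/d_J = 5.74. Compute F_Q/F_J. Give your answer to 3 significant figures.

48.5

L_Q/L_J = (R_Q/R_J)²(T_Q/T_J)⁴ = (3.36)² × (3.45)⁴ = 1599.
F_Q/F_J = (L_Q/L_J)/(d_Q/d_J)² = 1599 / (5.74)² = 48.54.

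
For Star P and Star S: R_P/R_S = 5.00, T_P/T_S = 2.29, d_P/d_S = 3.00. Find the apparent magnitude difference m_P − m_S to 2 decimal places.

-4.71

L_P/L_S = (5.00)²(2.29)⁴ = 687.5.
F_P/F_S = (L_P/L_S)/(d_P/d_S)² = 687.5/9.000 = 76.39.
m_P − m_S = −2.5 log₁₀(76.39) = -4.71.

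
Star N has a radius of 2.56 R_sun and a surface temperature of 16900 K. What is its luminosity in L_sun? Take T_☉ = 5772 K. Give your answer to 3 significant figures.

482 L_sun

L/L_☉ = (R/R_☉)² (T/T_☉)⁴ = (2.56)² × (16900/5772)⁴
       = 6.554 × (2.928)⁴ = 6.554 × 73.49 = 481.6.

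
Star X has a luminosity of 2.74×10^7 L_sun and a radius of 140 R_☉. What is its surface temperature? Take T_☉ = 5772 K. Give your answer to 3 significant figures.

3.53×10^4 K

T/T_☉ = (L/L_☉)^(1/4) / (R/R_☉)^(1/2)
T = 5772 × (2.74×10^7)^(1/4) / √(140) = 5772 × 72.35 / 11.83 = 3.529×10^4 K.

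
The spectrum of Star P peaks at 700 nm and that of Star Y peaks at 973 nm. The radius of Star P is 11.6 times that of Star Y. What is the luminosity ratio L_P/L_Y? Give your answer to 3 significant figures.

502

Wien's law gives T ∝ 1/λ_max, so T_P/T_Y = λ_Y/λ_P = 973/700 = 1.390.
Then L ∝ R²T⁴ gives L_P/L_Y = (11.6)² × (1.390)⁴ = 134.6 × 3.733 = 502.3.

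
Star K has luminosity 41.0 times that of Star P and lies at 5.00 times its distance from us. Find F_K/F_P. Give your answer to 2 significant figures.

1.6

F = L/(4πd²), so F_K/F_P = (L_K/L_P) / (d_K/d_P)²
= 41.0 / (5.00)² = 41.0 / 25.00 = 1.640.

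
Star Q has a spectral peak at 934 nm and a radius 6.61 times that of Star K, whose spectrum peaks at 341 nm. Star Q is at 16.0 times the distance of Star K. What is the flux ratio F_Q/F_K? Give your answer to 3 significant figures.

Wien's law: T_Q/T_K = λ_K/λ_Q = 341/934 = 0.3651.
L_Q/L_K = (R_Q/R_K)²(T_Q/T_K)⁴ = (6.61)²(0.3651)⁴ = 0.7763.
F_Q/F_K = (L_Q/L_K)/(d_Q/d_K)² = 0.7763/(16.0)² = 0.003032.

0.00303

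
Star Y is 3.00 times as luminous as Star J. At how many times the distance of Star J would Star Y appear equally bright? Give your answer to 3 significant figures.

1.73

Equal flux requires L_Y/d_Y² = L_J/d_J², so d_Y/d_J = √(L_Y/L_J)
= √(3.00) = 1.732.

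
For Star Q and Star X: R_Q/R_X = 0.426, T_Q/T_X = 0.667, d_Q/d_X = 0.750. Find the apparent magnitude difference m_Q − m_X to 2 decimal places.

2.99

L_Q/L_X = (0.426)²(0.667)⁴ = 0.03592.
F_Q/F_X = (L_Q/L_X)/(d_Q/d_X)² = 0.03592/0.5625 = 0.06386.
m_Q − m_X = −2.5 log₁₀(0.06386) = 2.99.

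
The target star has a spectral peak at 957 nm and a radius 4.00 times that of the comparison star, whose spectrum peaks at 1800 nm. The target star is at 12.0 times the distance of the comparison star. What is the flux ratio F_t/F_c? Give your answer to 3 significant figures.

Wien's law: T_t/T_c = λ_c/λ_t = 1800/957 = 1.881.
L_t/L_c = (R_t/R_c)²(T_t/T_c)⁴ = (4.00)²(1.881)⁴ = 200.2.
F_t/F_c = (L_t/L_c)/(d_t/d_c)² = 200.2/(12.0)² = 1.391.

1.39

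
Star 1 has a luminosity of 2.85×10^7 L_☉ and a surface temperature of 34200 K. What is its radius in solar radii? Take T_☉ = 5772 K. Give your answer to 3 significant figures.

152 solar radii

R/R_☉ = √(L/L_☉) / (T/T_☉)² = √(2.85×10^7) / (5.925)²
       = 5339 / 35.11 = 152.1.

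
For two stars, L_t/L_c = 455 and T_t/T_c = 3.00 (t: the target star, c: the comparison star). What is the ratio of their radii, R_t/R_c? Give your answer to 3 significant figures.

2.37

L ∝ R²T⁴ gives R ∝ √L / T², so
R_t/R_c = √(455) / (3.00)² = 21.33 / 9.000 = 2.370.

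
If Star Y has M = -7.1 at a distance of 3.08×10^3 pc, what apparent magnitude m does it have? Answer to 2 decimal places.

5.34

m = M + 5 log₁₀(d/10 pc) = -7.1 + 5 log₁₀(3.08×10^3/10)
  = -7.1 + 5 × 2.489 = -7.1 + 12.44 = 5.34.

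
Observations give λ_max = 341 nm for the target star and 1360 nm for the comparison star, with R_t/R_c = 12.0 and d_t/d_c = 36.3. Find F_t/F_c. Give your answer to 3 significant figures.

27.6

Wien's law: T_t/T_c = λ_c/λ_t = 1360/341 = 3.988.
L_t/L_c = (R_t/R_c)²(T_t/T_c)⁴ = (12.0)²(3.988)⁴ = 3.643×10^4.
F_t/F_c = (L_t/L_c)/(d_t/d_c)² = 3.643×10^4/(36.3)² = 27.65.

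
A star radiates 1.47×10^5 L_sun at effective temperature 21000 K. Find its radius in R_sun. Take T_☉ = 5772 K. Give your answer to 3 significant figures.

R/R_☉ = √(L/L_☉) / (T/T_☉)² = √(1.47×10^5) / (3.638)²
       = 383.4 / 13.24 = 28.96.

29.0 R_sun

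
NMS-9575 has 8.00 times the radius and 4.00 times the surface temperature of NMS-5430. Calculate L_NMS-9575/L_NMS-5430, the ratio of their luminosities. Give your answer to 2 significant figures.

From the Stefan–Boltzmann law, L ∝ R²T⁴, so
L_NMS-9575/L_NMS-5430 = (R_NMS-9575/R_NMS-5430)² (T_NMS-9575/T_NMS-5430)⁴ = (8.00)² × (4.00)⁴ = 64.00 × 256.0 = 1.638×10^4.

1.6×10^4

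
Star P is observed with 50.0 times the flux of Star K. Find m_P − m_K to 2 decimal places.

m_P − m_K = −2.5 log₁₀(F_P/F_K) = −2.5 log₁₀(50.0) = −2.5 × (1.699) = -4.247.

-4.25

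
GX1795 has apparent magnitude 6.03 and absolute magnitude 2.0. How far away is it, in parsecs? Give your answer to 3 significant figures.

64.0 pc

m − M = 5 log₁₀(d/10 pc)
6.03 − (2.0) = 4.03 = 5 log₁₀(d/10)
d = 10 × 10^(4.03/5) = 10 × 10^0.806 = 63.97 pc.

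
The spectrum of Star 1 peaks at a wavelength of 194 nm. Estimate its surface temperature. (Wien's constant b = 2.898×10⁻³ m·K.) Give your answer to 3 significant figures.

1.49×10^4 K

T = b/λ_max = 2.898×10⁻³ / (194×10⁻⁹) = 1.494×10^4 K.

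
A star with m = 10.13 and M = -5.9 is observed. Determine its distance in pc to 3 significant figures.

m − M = 5 log₁₀(d/10 pc)
10.13 − (-5.9) = 16.03 = 5 log₁₀(d/10)
d = 10 × 10^(16.03/5) = 10 × 10^3.206 = 1.607×10^4 pc.

1.61×10^4 pc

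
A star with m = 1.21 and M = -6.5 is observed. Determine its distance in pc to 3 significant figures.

m − M = 5 log₁₀(d/10 pc)
1.21 − (-6.5) = 7.71 = 5 log₁₀(d/10)
d = 10 × 10^(7.71/5) = 10 × 10^1.542 = 348.3 pc.

348 pc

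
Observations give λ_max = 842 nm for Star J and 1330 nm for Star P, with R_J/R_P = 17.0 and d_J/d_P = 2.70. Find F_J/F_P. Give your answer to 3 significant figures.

247

Wien's law: T_J/T_P = λ_P/λ_J = 1330/842 = 1.580.
L_J/L_P = (R_J/R_P)²(T_J/T_P)⁴ = (17.0)²(1.580)⁴ = 1799.
F_J/F_P = (L_J/L_P)/(d_J/d_P)² = 1799/(2.70)² = 246.8.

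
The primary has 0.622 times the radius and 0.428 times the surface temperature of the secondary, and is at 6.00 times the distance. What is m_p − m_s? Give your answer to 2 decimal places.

L_p/L_s = (0.622)²(0.428)⁴ = 0.01298.
F_p/F_s = (L_p/L_s)/(d_p/d_s)² = 0.01298/36.00 = 3.606×10^-4.
m_p − m_s = −2.5 log₁₀(3.606×10^-4) = 8.61.

8.61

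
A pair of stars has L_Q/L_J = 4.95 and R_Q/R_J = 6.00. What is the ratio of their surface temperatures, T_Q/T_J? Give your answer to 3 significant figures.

L ∝ R²T⁴ gives T ∝ (L/R²)^(1/4), so
T_Q/T_J = (4.95 / 6.00²)^(1/4) = (0.1375)^(1/4) = 0.6089.

0.609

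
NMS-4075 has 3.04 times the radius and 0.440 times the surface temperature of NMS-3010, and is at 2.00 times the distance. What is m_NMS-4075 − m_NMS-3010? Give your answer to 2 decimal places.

2.66

L_NMS-4075/L_NMS-3010 = (3.04)²(0.440)⁴ = 0.3464.
F_NMS-4075/F_NMS-3010 = (L_NMS-4075/L_NMS-3010)/(d_NMS-4075/d_NMS-3010)² = 0.3464/4.000 = 0.08660.
m_NMS-4075 − m_NMS-3010 = −2.5 log₁₀(0.08660) = 2.66.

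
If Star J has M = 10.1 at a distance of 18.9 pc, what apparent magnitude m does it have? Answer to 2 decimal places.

m = M + 5 log₁₀(d/10 pc) = 10.1 + 5 log₁₀(18.9/10)
  = 10.1 + 5 × 0.276 = 10.1 + 1.38 = 11.48.

11.48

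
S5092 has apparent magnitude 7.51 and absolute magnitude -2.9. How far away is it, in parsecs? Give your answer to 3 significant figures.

1.21×10^3 pc

m − M = 5 log₁₀(d/10 pc)
7.51 − (-2.9) = 10.41 = 5 log₁₀(d/10)
d = 10 × 10^(10.41/5) = 10 × 10^2.082 = 1208 pc.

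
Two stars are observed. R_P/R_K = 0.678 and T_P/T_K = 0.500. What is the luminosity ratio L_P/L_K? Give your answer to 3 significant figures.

0.0287

From the Stefan–Boltzmann law, L ∝ R²T⁴, so
L_P/L_K = (R_P/R_K)² (T_P/T_K)⁴ = (0.678)² × (0.500)⁴ = 0.4597 × 0.06250 = 0.02873.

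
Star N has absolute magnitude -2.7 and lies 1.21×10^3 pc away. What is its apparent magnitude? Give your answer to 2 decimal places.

7.71

m = M + 5 log₁₀(d/10 pc) = -2.7 + 5 log₁₀(1.21×10^3/10)
  = -2.7 + 5 × 2.083 = -2.7 + 10.41 = 7.71.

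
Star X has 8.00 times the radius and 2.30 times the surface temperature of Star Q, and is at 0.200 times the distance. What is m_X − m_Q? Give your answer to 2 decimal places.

-11.63

L_X/L_Q = (8.00)²(2.30)⁴ = 1791.
F_X/F_Q = (L_X/L_Q)/(d_X/d_Q)² = 1791/0.04000 = 4.477×10^4.
m_X − m_Q = −2.5 log₁₀(4.477×10^4) = -11.63.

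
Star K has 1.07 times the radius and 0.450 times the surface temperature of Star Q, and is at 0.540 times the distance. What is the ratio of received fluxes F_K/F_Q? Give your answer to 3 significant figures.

0.161

L_K/L_Q = (R_K/R_Q)²(T_K/T_Q)⁴ = (1.07)² × (0.450)⁴ = 0.04695.
F_K/F_Q = (L_K/L_Q)/(d_K/d_Q)² = 0.04695 / (0.540)² = 0.1610.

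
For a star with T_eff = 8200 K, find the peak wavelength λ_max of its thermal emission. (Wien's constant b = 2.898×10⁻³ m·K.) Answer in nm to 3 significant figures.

353 nm

λ_max = b/T = 2.898×10⁻³ / 8200 = 3.53×10^-7 m = 353.4 nm.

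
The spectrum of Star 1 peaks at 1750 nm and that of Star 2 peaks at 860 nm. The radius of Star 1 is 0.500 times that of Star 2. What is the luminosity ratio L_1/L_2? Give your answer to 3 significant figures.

Wien's law gives T ∝ 1/λ_max, so T_1/T_2 = λ_2/λ_1 = 860/1750 = 0.4914.
Then L ∝ R²T⁴ gives L_1/L_2 = (0.500)² × (0.4914)⁴ = 0.2500 × 0.05832 = 0.01458.

0.0146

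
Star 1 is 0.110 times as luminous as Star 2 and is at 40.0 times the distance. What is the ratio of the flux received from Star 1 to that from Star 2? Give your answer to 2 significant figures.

F = L/(4πd²), so F_1/F_2 = (L_1/L_2) / (d_1/d_2)²
= 0.110 / (40.0)² = 0.110 / 1600 = 6.875×10^-5.

6.9×10^-5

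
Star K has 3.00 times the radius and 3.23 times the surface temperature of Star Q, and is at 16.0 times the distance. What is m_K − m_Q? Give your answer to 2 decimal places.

-1.46

L_K/L_Q = (3.00)²(3.23)⁴ = 979.6.
F_K/F_Q = (L_K/L_Q)/(d_K/d_Q)² = 979.6/256.0 = 3.827.
m_K − m_Q = −2.5 log₁₀(3.827) = -1.46.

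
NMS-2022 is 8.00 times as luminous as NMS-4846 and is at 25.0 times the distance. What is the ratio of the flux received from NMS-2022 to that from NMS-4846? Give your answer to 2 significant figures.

0.013

F = L/(4πd²), so F_NMS-2022/F_NMS-4846 = (L_NMS-2022/L_NMS-4846) / (d_NMS-2022/d_NMS-4846)²
= 8.00 / (25.0)² = 8.00 / 625.0 = 0.01280.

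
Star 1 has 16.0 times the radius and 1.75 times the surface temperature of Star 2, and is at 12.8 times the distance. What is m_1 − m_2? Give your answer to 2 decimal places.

L_1/L_2 = (16.0)²(1.75)⁴ = 2401.
F_1/F_2 = (L_1/L_2)/(d_1/d_2)² = 2401/163.8 = 14.65.
m_1 − m_2 = −2.5 log₁₀(14.65) = -2.91.

-2.91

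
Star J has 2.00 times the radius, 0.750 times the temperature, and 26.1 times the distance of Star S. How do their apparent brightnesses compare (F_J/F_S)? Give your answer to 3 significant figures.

L_J/L_S = (R_J/R_S)²(T_J/T_S)⁴ = (2.00)² × (0.750)⁴ = 1.266.
F_J/F_S = (L_J/L_S)/(d_J/d_S)² = 1.266 / (26.1)² = 0.001858.

0.00186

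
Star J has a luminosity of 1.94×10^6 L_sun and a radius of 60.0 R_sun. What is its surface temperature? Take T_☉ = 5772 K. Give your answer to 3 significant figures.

T/T_☉ = (L/L_☉)^(1/4) / (R/R_☉)^(1/2)
T = 5772 × (1.94×10^6)^(1/4) / √(60.0) = 5772 × 37.32 / 7.746 = 2.781×10^4 K.

2.78×10^4 K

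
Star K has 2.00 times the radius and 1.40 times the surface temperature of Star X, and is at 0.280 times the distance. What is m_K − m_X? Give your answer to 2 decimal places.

L_K/L_X = (2.00)²(1.40)⁴ = 15.37.
F_K/F_X = (L_K/L_X)/(d_K/d_X)² = 15.37/0.07840 = 196.0.
m_K − m_X = −2.5 log₁₀(196.0) = -5.73.

-5.73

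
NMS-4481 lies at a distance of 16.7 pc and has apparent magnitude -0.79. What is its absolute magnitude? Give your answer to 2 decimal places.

-1.90

M = m − 5 log₁₀(d/10 pc) = -0.79 − 5 log₁₀(16.7/10)
  = -0.79 − 5 × 0.223 = -0.79 − 1.11 = -1.90.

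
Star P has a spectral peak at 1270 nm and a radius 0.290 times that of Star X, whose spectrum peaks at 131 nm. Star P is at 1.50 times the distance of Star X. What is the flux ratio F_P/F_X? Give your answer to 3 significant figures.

4.23×10^-6

Wien's law: T_P/T_X = λ_X/λ_P = 131/1270 = 0.1031.
L_P/L_X = (R_P/R_X)²(T_P/T_X)⁴ = (0.290)²(0.1031)⁴ = 9.521×10^-6.
F_P/F_X = (L_P/L_X)/(d_P/d_X)² = 9.521×10^-6/(1.50)² = 4.231×10^-6.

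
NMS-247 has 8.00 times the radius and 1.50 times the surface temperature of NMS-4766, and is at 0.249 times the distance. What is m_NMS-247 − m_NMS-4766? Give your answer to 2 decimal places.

L_NMS-247/L_NMS-4766 = (8.00)²(1.50)⁴ = 324.0.
F_NMS-247/F_NMS-4766 = (L_NMS-247/L_NMS-4766)/(d_NMS-247/d_NMS-4766)² = 324.0/0.06200 = 5226.
m_NMS-247 − m_NMS-4766 = −2.5 log₁₀(5226) = -9.30.

-9.30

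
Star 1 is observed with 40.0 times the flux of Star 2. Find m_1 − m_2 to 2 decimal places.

m_1 − m_2 = −2.5 log₁₀(F_1/F_2) = −2.5 log₁₀(40.0) = −2.5 × (1.602) = -4.005.

-4.01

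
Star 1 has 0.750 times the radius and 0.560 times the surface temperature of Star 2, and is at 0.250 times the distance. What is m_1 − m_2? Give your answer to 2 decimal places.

L_1/L_2 = (0.750)²(0.560)⁴ = 0.05532.
F_1/F_2 = (L_1/L_2)/(d_1/d_2)² = 0.05532/0.06250 = 0.8851.
m_1 − m_2 = −2.5 log₁₀(0.8851) = 0.13.

0.13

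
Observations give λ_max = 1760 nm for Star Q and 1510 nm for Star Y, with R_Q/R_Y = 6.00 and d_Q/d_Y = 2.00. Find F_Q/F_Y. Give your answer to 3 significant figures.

4.88

Wien's law: T_Q/T_Y = λ_Y/λ_Q = 1510/1760 = 0.8580.
L_Q/L_Y = (R_Q/R_Y)²(T_Q/T_Y)⁴ = (6.00)²(0.8580)⁴ = 19.51.
F_Q/F_Y = (L_Q/L_Y)/(d_Q/d_Y)² = 19.51/(2.00)² = 4.876.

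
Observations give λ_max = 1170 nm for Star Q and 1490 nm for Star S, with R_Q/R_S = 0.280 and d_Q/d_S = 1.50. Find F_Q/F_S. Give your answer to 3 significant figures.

Wien's law: T_Q/T_S = λ_S/λ_Q = 1490/1170 = 1.274.
L_Q/L_S = (R_Q/R_S)²(T_Q/T_S)⁴ = (0.280)²(1.274)⁴ = 0.2062.
F_Q/F_S = (L_Q/L_S)/(d_Q/d_S)² = 0.2062/(1.50)² = 0.09165.

0.0917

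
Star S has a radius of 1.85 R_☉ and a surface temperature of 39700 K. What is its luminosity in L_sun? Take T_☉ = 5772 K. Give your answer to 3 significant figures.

L/L_☉ = (R/R_☉)² (T/T_☉)⁴ = (1.85)² × (39700/5772)⁴
       = 3.423 × (6.878)⁴ = 3.423 × 2238 = 7659.

7.66×10^3 L_sun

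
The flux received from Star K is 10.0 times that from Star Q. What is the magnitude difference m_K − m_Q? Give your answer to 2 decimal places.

m_K − m_Q = −2.5 log₁₀(F_K/F_Q) = −2.5 log₁₀(10.0) = −2.5 × (1.000) = -2.500.

-2.50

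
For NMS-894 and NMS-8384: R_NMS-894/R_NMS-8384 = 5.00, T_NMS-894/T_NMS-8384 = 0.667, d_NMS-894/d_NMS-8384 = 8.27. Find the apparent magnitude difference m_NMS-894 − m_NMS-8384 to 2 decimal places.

2.85

L_NMS-894/L_NMS-8384 = (5.00)²(0.667)⁴ = 4.948.
F_NMS-894/F_NMS-8384 = (L_NMS-894/L_NMS-8384)/(d_NMS-894/d_NMS-8384)² = 4.948/68.39 = 0.07235.
m_NMS-894 − m_NMS-8384 = −2.5 log₁₀(0.07235) = 2.85.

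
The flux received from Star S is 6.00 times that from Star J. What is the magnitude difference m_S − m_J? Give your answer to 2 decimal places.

-1.95

m_S − m_J = −2.5 log₁₀(F_S/F_J) = −2.5 log₁₀(6.00) = −2.5 × (0.778) = -1.945.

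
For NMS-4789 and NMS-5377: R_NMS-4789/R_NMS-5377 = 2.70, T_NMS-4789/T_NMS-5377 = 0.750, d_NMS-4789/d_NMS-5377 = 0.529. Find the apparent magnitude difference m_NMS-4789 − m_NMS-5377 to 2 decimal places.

L_NMS-4789/L_NMS-5377 = (2.70)²(0.750)⁴ = 2.307.
F_NMS-4789/F_NMS-5377 = (L_NMS-4789/L_NMS-5377)/(d_NMS-4789/d_NMS-5377)² = 2.307/0.2798 = 8.243.
m_NMS-4789 − m_NMS-5377 = −2.5 log₁₀(8.243) = -2.29.

-2.29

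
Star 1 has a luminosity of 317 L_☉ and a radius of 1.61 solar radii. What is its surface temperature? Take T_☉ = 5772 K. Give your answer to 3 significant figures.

T/T_☉ = (L/L_☉)^(1/4) / (R/R_☉)^(1/2)
T = 5772 × (317)^(1/4) / √(1.61) = 5772 × 4.220 / 1.269 = 1.919×10^4 K.

1.92×10^4 K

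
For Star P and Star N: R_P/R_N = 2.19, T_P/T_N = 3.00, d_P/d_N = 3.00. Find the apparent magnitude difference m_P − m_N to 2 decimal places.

L_P/L_N = (2.19)²(3.00)⁴ = 388.5.
F_P/F_N = (L_P/L_N)/(d_P/d_N)² = 388.5/9.000 = 43.16.
m_P − m_N = −2.5 log₁₀(43.16) = -4.09.

-4.09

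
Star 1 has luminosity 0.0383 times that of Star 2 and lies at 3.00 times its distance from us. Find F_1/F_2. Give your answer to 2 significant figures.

F = L/(4πd²), so F_1/F_2 = (L_1/L_2) / (d_1/d_2)²
= 0.0383 / (3.00)² = 0.0383 / 9.000 = 0.004256.

0.0043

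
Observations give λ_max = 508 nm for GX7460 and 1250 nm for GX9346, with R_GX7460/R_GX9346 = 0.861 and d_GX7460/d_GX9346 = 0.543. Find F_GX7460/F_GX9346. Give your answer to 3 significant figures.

92.2

Wien's law: T_GX7460/T_GX9346 = λ_GX9346/λ_GX7460 = 1250/508 = 2.461.
L_GX7460/L_GX9346 = (R_GX7460/R_GX9346)²(T_GX7460/T_GX9346)⁴ = (0.861)²(2.461)⁴ = 27.18.
F_GX7460/F_GX9346 = (L_GX7460/L_GX9346)/(d_GX7460/d_GX9346)² = 27.18/(0.543)² = 92.17.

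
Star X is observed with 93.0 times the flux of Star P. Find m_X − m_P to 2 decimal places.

m_X − m_P = −2.5 log₁₀(F_X/F_P) = −2.5 log₁₀(93.0) = −2.5 × (1.968) = -4.921.

-4.92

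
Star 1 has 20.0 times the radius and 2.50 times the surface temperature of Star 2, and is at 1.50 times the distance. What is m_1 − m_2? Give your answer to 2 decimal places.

L_1/L_2 = (20.0)²(2.50)⁴ = 1.562×10^4.
F_1/F_2 = (L_1/L_2)/(d_1/d_2)² = 1.562×10^4/2.250 = 6944.
m_1 − m_2 = −2.5 log₁₀(6944) = -9.60.

-9.60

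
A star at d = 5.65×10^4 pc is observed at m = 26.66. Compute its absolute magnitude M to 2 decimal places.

7.90

M = m − 5 log₁₀(d/10 pc) = 26.66 − 5 log₁₀(5.65×10^4/10)
  = 26.66 − 5 × 3.752 = 26.66 − 18.76 = 7.90.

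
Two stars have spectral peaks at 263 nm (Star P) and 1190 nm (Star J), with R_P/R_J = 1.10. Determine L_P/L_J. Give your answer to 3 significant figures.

Wien's law gives T ∝ 1/λ_max, so T_P/T_J = λ_J/λ_P = 1190/263 = 4.525.
Then L ∝ R²T⁴ gives L_P/L_J = (1.10)² × (4.525)⁴ = 1.210 × 419.1 = 507.2.

507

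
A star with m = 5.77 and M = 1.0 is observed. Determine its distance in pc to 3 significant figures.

m − M = 5 log₁₀(d/10 pc)
5.77 − (1.0) = 4.77 = 5 log₁₀(d/10)
d = 10 × 10^(4.77/5) = 10 × 10^0.954 = 89.95 pc.

89.9 pc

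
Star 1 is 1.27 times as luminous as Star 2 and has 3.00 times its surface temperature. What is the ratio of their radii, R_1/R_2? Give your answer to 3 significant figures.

L ∝ R²T⁴ gives R ∝ √L / T², so
R_1/R_2 = √(1.27) / (3.00)² = 1.127 / 9.000 = 0.1252.

0.125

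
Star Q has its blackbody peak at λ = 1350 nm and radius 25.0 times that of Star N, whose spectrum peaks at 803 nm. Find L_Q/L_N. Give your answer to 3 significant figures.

Wien's law gives T ∝ 1/λ_max, so T_Q/T_N = λ_N/λ_Q = 803/1350 = 0.5948.
Then L ∝ R²T⁴ gives L_Q/L_N = (25.0)² × (0.5948)⁴ = 625.0 × 0.1252 = 78.24.

78.2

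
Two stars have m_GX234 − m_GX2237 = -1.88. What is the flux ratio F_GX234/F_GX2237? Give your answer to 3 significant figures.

5.65

F_GX234/F_GX2237 = 10^(−(m_GX234 − m_GX2237)/2.5) = 10^(1.88/2.5) = 10^0.752 = 5.649.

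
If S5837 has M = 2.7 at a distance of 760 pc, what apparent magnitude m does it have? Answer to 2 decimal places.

12.10

m = M + 5 log₁₀(d/10 pc) = 2.7 + 5 log₁₀(760/10)
  = 2.7 + 5 × 1.881 = 2.7 + 9.40 = 12.10.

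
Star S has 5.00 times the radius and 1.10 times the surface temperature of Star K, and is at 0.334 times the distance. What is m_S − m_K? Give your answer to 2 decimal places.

-6.29

L_S/L_K = (5.00)²(1.10)⁴ = 36.60.
F_S/F_K = (L_S/L_K)/(d_S/d_K)² = 36.60/0.1116 = 328.1.
m_S − m_K = −2.5 log₁₀(328.1) = -6.29.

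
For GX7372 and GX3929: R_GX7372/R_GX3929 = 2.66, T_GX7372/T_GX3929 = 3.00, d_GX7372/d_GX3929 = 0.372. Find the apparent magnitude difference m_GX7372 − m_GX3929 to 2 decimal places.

L_GX7372/L_GX3929 = (2.66)²(3.00)⁴ = 573.1.
F_GX7372/F_GX3929 = (L_GX7372/L_GX3929)/(d_GX7372/d_GX3929)² = 573.1/0.1384 = 4142.
m_GX7372 − m_GX3929 = −2.5 log₁₀(4142) = -9.04.

-9.04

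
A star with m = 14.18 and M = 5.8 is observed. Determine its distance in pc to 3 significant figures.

m − M = 5 log₁₀(d/10 pc)
14.18 − (5.8) = 8.38 = 5 log₁₀(d/10)
d = 10 × 10^(8.38/5) = 10 × 10^1.676 = 474.2 pc.

474 pc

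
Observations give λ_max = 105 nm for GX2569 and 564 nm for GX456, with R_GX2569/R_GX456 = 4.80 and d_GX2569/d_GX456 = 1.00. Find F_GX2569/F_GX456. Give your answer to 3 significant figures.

1.92×10^4

Wien's law: T_GX2569/T_GX456 = λ_GX456/λ_GX2569 = 564/105 = 5.371.
L_GX2569/L_GX456 = (R_GX2569/R_GX456)²(T_GX2569/T_GX456)⁴ = (4.80)²(5.371)⁴ = 1.918×10^4.
F_GX2569/F_GX456 = (L_GX2569/L_GX456)/(d_GX2569/d_GX456)² = 1.918×10^4/(1.00)² = 1.918×10^4.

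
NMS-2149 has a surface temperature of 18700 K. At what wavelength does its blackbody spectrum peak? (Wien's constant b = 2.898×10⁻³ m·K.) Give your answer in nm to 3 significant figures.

155 nm

λ_max = b/T = 2.898×10⁻³ / 18700 = 1.55×10^-7 m = 155.0 nm.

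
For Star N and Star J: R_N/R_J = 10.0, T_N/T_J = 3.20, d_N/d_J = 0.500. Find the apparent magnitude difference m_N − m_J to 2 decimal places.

L_N/L_J = (10.0)²(3.20)⁴ = 1.049×10^4.
F_N/F_J = (L_N/L_J)/(d_N/d_J)² = 1.049×10^4/0.2500 = 4.194×10^4.
m_N − m_J = −2.5 log₁₀(4.194×10^4) = -11.56.

-11.56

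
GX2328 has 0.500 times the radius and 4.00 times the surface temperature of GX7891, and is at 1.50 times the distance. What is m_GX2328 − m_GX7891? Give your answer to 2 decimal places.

L_GX2328/L_GX7891 = (0.500)²(4.00)⁴ = 64.00.
F_GX2328/F_GX7891 = (L_GX2328/L_GX7891)/(d_GX2328/d_GX7891)² = 64.00/2.250 = 28.44.
m_GX2328 − m_GX7891 = −2.5 log₁₀(28.44) = -3.63.

-3.63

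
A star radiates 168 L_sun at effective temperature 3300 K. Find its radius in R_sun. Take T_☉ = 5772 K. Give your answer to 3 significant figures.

39.7 R_sun

R/R_☉ = √(L/L_☉) / (T/T_☉)² = √(168) / (0.5717)²
       = 12.96 / 0.3269 = 39.65.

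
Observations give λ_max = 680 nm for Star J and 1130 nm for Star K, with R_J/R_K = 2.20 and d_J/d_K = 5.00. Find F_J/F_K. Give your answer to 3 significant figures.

Wien's law: T_J/T_K = λ_K/λ_J = 1130/680 = 1.662.
L_J/L_K = (R_J/R_K)²(T_J/T_K)⁴ = (2.20)²(1.662)⁴ = 36.91.
F_J/F_K = (L_J/L_K)/(d_J/d_K)² = 36.91/(5.00)² = 1.476.

1.48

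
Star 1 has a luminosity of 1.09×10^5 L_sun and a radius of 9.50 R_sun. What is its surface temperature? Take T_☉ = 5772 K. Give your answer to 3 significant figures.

T/T_☉ = (L/L_☉)^(1/4) / (R/R_☉)^(1/2)
T = 5772 × (1.09×10^5)^(1/4) / √(9.50) = 5772 × 18.17 / 3.082 = 3.403×10^4 K.

3.40×10^4 K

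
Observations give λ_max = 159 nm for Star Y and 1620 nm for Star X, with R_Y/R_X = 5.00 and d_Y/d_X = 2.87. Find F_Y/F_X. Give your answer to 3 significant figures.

3.27×10^4

Wien's law: T_Y/T_X = λ_X/λ_Y = 1620/159 = 10.19.
L_Y/L_X = (R_Y/R_X)²(T_Y/T_X)⁴ = (5.00)²(10.19)⁴ = 2.694×10^5.
F_Y/F_X = (L_Y/L_X)/(d_Y/d_X)² = 2.694×10^5/(2.87)² = 3.271×10^4.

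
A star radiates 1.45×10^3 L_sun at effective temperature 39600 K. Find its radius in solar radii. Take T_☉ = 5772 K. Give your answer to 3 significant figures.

0.809 solar radii

R/R_☉ = √(L/L_☉) / (T/T_☉)² = √(1.45×10^3) / (6.861)²
       = 38.08 / 47.07 = 0.8090.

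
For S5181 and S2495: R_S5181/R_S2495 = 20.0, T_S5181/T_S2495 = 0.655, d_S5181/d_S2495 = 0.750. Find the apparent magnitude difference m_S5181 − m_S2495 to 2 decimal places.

L_S5181/L_S2495 = (20.0)²(0.655)⁴ = 73.62.
F_S5181/F_S2495 = (L_S5181/L_S2495)/(d_S5181/d_S2495)² = 73.62/0.5625 = 130.9.
m_S5181 − m_S2495 = −2.5 log₁₀(130.9) = -5.29.

-5.29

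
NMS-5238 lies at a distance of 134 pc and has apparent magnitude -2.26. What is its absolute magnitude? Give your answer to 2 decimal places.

-7.90

M = m − 5 log₁₀(d/10 pc) = -2.26 − 5 log₁₀(134/10)
  = -2.26 − 5 × 1.127 = -2.26 − 5.64 = -7.90.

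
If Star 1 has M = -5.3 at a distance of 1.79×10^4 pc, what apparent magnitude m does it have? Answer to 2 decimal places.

10.96

m = M + 5 log₁₀(d/10 pc) = -5.3 + 5 log₁₀(1.79×10^4/10)
  = -5.3 + 5 × 3.253 = -5.3 + 16.26 = 10.96.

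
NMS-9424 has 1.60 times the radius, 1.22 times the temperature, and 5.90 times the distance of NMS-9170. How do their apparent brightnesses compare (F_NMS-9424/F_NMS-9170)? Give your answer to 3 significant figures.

0.163

L_NMS-9424/L_NMS-9170 = (R_NMS-9424/R_NMS-9170)²(T_NMS-9424/T_NMS-9170)⁴ = (1.60)² × (1.22)⁴ = 5.671.
F_NMS-9424/F_NMS-9170 = (L_NMS-9424/L_NMS-9170)/(d_NMS-9424/d_NMS-9170)² = 5.671 / (5.90)² = 0.1629.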